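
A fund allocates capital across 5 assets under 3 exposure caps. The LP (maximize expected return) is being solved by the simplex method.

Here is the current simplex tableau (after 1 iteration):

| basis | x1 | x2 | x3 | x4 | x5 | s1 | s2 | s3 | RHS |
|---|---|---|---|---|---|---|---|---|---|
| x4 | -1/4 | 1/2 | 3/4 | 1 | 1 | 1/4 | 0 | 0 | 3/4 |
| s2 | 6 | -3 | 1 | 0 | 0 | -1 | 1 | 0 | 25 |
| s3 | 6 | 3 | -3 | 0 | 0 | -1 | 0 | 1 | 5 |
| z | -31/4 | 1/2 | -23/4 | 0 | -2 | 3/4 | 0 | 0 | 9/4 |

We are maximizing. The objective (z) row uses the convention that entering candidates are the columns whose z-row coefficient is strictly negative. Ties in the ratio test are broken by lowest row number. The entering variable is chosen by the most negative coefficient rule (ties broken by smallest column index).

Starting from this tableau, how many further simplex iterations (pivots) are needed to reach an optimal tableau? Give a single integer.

pivot: x1 in, s3 out → z = 209/24
pivot: x3 in, x4 out → z = 352/15
No improving column remains; optimal.

2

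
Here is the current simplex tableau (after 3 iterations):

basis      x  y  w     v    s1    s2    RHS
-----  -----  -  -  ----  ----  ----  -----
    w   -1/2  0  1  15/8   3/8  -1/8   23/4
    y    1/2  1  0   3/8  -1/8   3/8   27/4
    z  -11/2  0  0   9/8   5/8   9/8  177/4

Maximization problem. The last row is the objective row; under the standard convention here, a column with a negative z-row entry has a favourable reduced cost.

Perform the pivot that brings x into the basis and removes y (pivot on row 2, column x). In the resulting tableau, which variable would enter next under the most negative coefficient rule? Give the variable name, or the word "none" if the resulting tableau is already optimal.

s1

Pivot element 1/2. New z-row = old z-row − (-11/2)·(row 2/(1/2)).
Updated z-row coefficients: x: 0, y: 11, w: 0, v: 21/4, s1: -3/4, s2: 21/4.
The most negative is -3/4 in column s1, so s1 would enter next.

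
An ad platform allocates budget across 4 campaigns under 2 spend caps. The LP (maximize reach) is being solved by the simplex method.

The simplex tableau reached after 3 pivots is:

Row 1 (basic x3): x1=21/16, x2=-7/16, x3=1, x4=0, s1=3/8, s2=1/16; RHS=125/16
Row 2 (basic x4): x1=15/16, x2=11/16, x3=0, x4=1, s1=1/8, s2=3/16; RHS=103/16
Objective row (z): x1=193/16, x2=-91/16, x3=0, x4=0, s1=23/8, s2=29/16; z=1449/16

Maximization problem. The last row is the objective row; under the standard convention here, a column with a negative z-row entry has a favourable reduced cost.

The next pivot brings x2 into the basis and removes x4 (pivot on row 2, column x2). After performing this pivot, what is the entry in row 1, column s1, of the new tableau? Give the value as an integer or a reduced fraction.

Pivot element is row 2, column x2: 11/16.
Normalize row 2: new (row 2, s1) = (1/8)/(11/16) = 2/11.
row 1 ← row 1 − (-7/16)·(new row 2): 3/8 − (-7/16)·(2/11) = 5/11.

5/11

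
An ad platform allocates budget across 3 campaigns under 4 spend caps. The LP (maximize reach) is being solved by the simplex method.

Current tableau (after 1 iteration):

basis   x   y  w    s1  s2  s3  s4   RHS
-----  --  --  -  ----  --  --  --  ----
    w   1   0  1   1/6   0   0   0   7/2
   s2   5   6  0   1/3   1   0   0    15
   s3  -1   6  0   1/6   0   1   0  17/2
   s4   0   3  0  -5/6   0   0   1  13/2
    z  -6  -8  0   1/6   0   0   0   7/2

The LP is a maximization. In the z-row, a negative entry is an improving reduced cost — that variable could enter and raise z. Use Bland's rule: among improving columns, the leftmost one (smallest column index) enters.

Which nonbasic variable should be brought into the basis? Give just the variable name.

Objective-row coefficients: x: -6, y: -8, w: 0, s1: 1/6, s2: 0, s3: 0, s4: 0.
Improving columns: x, y. Bland's rule picks the smallest column index → x.

x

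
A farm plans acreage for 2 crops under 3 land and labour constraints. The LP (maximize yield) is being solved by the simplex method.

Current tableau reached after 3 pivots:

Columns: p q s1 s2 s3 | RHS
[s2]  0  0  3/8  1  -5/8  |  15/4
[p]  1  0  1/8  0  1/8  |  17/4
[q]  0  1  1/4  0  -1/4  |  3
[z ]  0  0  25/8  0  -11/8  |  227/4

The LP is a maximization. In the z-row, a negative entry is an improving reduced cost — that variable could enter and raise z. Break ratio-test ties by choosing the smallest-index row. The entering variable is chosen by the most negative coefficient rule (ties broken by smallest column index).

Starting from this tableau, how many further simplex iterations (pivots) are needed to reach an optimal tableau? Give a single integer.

pivot: s3 in, p out → z = 207/2
No improving column remains; optimal.

1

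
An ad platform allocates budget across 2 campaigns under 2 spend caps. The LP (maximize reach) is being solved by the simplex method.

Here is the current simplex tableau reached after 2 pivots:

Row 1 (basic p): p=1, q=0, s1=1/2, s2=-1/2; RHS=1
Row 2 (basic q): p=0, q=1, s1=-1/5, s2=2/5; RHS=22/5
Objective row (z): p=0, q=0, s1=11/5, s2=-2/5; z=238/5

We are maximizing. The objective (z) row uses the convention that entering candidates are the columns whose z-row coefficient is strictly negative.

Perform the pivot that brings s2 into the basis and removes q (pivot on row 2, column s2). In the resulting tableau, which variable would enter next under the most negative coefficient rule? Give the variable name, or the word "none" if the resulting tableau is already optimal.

none

Pivot element 2/5. New z-row = old z-row − (-2/5)·(row 2/(2/5)).
Updated z-row coefficients: p: 0, q: 1, s1: 2, s2: 0.
No coefficient is strictly negative; the tableau after this pivot is optimal.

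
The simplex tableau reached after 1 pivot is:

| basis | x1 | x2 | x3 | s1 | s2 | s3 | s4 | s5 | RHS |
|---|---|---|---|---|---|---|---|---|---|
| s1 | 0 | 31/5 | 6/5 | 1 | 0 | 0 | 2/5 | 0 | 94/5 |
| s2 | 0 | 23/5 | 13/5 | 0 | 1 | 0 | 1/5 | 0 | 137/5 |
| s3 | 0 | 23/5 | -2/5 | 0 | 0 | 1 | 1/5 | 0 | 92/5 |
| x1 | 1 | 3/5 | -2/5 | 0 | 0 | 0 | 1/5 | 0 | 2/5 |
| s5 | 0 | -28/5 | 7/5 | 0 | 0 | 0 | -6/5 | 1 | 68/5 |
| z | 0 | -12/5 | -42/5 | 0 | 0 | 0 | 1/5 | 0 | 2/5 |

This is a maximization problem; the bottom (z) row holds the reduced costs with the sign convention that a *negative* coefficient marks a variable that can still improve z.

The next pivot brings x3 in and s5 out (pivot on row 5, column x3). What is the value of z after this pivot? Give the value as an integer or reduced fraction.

82

Minimum ratio for x3: (68/5)/(7/5) = 68/7.
z changes by −(z-row coeff of x3)·ratio = −(-42/5)·(68/7) = 408/5.
New z = 2/5 + (408/5) = 82.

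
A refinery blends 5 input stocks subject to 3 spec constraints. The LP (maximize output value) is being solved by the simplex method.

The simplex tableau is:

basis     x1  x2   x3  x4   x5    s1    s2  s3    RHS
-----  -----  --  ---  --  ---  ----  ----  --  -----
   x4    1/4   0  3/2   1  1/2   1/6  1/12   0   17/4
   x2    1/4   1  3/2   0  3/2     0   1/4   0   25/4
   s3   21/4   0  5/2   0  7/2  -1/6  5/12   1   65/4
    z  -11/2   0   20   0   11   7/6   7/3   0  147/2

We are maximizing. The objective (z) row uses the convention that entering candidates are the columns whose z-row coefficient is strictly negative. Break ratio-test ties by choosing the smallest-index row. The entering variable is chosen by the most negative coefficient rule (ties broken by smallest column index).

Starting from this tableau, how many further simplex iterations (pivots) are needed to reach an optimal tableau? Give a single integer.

pivot: x1 in, s3 out → z = 1901/21
No improving column remains; optimal.

1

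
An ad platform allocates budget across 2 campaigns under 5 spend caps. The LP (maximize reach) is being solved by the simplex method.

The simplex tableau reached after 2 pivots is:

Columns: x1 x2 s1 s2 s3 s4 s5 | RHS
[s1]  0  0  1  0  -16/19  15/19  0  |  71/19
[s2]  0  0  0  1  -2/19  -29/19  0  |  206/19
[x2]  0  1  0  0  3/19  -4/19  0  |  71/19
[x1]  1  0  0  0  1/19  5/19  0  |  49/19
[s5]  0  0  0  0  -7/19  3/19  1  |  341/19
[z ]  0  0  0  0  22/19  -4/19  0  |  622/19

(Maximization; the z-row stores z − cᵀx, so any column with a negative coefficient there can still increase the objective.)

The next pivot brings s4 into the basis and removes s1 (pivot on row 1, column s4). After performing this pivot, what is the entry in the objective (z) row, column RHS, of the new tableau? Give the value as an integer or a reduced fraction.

506/15

Pivot element is row 1, column s4: 15/19.
Normalize row 1: new (row 1, RHS) = (71/19)/(15/19) = 71/15.
z-row ← z-row − (-4/19)·(new row 1): 622/19 − (-4/19)·(71/15) = 506/15.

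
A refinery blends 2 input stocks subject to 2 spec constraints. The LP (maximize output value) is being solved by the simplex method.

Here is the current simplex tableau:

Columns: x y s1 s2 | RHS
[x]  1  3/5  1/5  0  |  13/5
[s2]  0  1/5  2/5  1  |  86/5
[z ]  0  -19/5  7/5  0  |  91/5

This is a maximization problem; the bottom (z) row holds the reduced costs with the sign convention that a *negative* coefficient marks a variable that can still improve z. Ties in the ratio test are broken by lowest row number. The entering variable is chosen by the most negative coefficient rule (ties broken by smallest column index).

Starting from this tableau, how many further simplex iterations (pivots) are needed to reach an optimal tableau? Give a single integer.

1

pivot: y in, x out → z = 104/3
No improving column remains; optimal.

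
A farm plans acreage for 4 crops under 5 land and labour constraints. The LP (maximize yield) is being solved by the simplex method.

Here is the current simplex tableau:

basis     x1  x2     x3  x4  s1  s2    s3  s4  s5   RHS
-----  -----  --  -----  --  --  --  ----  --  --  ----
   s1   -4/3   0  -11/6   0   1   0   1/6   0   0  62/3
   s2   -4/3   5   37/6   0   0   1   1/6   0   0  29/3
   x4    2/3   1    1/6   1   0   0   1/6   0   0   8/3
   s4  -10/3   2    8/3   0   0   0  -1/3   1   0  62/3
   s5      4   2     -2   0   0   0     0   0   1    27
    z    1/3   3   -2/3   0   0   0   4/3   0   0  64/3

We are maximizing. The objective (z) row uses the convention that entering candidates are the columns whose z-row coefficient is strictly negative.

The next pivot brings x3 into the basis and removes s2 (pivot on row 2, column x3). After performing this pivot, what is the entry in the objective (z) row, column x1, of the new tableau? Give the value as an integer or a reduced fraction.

Pivot element is row 2, column x3: 37/6.
Normalize row 2: new (row 2, x1) = (-4/3)/(37/6) = -8/37.
z-row ← z-row − (-2/3)·(new row 2): 1/3 − (-2/3)·(-8/37) = 7/37.

7/37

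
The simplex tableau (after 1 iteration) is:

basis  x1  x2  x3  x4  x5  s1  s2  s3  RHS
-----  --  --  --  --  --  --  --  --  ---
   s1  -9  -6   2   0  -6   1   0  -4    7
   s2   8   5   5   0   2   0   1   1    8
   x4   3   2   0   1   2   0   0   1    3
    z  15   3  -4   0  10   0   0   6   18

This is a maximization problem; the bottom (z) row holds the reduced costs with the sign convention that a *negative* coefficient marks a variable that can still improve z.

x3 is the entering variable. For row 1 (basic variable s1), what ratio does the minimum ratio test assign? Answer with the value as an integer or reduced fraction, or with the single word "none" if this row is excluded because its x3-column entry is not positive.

7/2

Ratio = RHS / (x3 entry) = 7 / 2 = 7/2.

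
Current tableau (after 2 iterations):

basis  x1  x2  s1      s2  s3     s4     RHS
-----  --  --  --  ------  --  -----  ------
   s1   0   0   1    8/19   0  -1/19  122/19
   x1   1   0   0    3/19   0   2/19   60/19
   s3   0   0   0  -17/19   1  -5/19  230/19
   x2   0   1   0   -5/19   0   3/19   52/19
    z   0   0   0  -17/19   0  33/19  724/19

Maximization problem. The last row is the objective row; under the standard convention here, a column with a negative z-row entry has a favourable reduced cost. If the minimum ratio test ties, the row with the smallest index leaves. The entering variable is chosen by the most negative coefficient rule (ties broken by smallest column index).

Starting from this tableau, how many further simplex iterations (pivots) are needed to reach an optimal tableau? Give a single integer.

1

pivot: s2 in, s1 out → z = 207/4
No improving column remains; optimal.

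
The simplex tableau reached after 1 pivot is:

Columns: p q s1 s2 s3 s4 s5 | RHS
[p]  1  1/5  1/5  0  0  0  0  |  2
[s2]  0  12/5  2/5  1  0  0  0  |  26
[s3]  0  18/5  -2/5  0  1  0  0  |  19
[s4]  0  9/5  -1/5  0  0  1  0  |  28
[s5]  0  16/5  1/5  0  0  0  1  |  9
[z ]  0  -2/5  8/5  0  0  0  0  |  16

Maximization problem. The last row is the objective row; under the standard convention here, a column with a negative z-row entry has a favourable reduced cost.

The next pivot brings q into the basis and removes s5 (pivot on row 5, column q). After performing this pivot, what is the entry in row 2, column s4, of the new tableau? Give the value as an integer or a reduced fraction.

Pivot element is row 5, column q: 16/5.
Normalize row 5: new (row 5, s4) = 0/(16/5) = 0.
row 2 ← row 2 − (12/5)·(new row 5): 0 − (12/5)·0 = 0.

0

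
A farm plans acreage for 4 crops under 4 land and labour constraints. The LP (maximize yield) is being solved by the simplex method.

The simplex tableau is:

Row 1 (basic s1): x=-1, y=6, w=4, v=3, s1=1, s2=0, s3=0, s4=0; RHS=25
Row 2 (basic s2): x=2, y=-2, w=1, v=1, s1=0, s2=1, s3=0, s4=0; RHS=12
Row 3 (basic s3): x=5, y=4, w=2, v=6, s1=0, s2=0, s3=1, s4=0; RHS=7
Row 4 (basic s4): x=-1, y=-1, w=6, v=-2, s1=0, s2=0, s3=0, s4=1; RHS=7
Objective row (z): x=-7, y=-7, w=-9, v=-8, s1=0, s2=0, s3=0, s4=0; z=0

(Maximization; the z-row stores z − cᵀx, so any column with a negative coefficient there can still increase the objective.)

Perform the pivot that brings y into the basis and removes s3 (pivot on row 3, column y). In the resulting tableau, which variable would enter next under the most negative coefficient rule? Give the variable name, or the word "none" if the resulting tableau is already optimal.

Pivot element 4. New z-row = old z-row − (-7)·(row 3/4).
Updated z-row coefficients: x: 7/4, y: 0, w: -11/2, v: 5/2, s1: 0, s2: 0, s3: 7/4, s4: 0.
The most negative is -11/2 in column w, so w would enter next.

w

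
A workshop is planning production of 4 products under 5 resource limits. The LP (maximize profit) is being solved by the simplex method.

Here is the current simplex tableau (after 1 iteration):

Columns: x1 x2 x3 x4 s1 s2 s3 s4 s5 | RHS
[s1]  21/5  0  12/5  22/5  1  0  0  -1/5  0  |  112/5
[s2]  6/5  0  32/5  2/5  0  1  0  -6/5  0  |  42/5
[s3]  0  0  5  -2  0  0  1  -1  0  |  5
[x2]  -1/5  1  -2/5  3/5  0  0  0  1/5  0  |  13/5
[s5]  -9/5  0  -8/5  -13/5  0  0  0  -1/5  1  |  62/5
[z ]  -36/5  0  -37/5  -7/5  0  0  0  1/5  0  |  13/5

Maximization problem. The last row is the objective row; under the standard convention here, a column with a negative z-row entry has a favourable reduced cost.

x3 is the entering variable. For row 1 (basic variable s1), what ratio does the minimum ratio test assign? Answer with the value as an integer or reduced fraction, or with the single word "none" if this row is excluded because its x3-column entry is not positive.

Ratio = RHS / (x3 entry) = (112/5) / (12/5) = 28/3.

28/3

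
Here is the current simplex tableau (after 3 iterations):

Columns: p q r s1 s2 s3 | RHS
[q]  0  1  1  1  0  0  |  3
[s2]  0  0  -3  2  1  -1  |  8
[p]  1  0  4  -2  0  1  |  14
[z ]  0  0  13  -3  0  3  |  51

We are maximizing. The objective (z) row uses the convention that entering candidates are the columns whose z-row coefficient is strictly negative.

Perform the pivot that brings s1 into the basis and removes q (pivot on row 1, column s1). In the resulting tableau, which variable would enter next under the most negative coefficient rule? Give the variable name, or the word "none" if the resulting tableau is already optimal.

none

Pivot element 1. New z-row = old z-row − (-3)·(row 1/1).
Updated z-row coefficients: p: 0, q: 3, r: 16, s1: 0, s2: 0, s3: 3.
No coefficient is strictly negative; the tableau after this pivot is optimal.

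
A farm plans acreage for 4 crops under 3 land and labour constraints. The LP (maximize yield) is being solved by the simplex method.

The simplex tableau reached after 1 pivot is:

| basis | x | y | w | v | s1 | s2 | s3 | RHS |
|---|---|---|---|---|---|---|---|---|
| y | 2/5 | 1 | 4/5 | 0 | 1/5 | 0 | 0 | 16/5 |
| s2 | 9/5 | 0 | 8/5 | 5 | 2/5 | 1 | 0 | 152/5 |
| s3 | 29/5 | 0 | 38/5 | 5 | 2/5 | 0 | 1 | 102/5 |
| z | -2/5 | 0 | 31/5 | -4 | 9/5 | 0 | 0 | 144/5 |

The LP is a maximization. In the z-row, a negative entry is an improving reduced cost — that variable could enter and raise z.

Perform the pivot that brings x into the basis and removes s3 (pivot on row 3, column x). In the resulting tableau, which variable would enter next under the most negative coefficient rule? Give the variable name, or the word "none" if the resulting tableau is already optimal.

Pivot element 29/5. New z-row = old z-row − (-2/5)·(row 3/(29/5)).
Updated z-row coefficients: x: 0, y: 0, w: 195/29, v: -106/29, s1: 53/29, s2: 0, s3: 2/29.
The most negative is -106/29 in column v, so v would enter next.

v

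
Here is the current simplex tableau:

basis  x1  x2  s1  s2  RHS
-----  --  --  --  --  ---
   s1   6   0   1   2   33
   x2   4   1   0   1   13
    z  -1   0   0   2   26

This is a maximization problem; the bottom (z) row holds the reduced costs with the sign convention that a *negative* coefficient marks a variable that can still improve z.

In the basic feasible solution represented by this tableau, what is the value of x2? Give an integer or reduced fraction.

13

x2 is basic (row 2); its value is the RHS of that row: 13.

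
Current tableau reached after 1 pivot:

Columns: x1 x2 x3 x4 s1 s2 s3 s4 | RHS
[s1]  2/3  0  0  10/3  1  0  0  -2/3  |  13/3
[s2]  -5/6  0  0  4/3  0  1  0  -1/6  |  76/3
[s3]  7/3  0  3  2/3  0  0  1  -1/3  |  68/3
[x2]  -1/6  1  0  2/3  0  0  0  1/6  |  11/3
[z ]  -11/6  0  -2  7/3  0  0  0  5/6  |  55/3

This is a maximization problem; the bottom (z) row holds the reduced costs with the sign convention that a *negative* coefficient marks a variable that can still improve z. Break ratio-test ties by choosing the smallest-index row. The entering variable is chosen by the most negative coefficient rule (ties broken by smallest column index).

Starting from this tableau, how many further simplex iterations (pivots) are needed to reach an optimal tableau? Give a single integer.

pivot: x3 in, s3 out → z = 301/9
pivot: x1 in, s1 out → z = 141/4
No improving column remains; optimal.

2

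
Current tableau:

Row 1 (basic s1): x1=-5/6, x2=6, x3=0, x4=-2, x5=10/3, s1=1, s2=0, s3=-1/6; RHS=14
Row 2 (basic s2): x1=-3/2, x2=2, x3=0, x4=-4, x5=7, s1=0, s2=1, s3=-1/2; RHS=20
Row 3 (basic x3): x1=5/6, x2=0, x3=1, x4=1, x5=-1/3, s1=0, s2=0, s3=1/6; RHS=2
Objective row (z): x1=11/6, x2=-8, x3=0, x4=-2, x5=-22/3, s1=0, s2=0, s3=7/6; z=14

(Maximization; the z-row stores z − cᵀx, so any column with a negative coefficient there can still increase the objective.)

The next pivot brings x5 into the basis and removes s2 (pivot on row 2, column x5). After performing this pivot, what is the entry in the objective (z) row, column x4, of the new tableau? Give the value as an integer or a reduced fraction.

Pivot element is row 2, column x5: 7.
Normalize row 2: new (row 2, x4) = (-4)/7 = -4/7.
z-row ← z-row − (-22/3)·(new row 2): -2 − (-22/3)·(-4/7) = -130/21.

-130/21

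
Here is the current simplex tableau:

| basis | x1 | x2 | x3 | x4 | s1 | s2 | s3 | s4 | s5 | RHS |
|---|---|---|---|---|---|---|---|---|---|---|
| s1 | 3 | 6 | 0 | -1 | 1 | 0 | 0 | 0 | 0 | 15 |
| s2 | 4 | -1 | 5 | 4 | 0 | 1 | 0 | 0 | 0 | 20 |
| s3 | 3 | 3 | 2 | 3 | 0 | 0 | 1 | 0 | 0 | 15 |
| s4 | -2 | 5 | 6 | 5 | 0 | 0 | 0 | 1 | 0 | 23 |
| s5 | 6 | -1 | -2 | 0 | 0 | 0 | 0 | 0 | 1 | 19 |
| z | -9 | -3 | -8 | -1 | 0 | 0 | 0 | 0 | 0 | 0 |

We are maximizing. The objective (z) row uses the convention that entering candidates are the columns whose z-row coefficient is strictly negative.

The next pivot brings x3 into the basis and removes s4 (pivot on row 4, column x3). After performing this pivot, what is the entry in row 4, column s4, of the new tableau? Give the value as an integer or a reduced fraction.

1/6

Pivot element is row 4, column x3: 6.
Normalize row 4: new (row 4, s4) = 1/6 = 1/6.
Row 4 is the pivot row, so the entry is 1/6.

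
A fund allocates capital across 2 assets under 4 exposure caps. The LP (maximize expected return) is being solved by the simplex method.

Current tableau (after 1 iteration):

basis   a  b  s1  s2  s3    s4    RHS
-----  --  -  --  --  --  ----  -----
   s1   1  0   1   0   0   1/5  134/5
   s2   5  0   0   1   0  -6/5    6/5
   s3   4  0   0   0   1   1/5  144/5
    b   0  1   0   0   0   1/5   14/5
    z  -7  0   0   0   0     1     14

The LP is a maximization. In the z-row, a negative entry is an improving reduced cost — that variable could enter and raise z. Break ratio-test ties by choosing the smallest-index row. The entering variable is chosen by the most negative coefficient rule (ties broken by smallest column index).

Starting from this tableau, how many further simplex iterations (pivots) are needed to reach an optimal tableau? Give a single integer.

pivot: a in, s2 out → z = 392/25
pivot: s4 in, b out → z = 126/5
No improving column remains; optimal.

2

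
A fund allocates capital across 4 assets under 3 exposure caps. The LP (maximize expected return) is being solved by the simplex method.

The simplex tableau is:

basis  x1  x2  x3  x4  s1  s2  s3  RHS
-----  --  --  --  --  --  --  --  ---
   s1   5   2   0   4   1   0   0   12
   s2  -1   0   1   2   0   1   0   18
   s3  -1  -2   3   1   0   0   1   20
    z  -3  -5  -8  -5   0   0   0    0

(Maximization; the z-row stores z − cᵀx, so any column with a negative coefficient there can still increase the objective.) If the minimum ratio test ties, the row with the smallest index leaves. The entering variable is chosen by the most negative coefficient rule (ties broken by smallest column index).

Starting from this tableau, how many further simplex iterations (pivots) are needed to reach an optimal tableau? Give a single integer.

pivot: x3 in, s3 out → z = 160/3
pivot: x2 in, s1 out → z = 346/3
No improving column remains; optimal.

2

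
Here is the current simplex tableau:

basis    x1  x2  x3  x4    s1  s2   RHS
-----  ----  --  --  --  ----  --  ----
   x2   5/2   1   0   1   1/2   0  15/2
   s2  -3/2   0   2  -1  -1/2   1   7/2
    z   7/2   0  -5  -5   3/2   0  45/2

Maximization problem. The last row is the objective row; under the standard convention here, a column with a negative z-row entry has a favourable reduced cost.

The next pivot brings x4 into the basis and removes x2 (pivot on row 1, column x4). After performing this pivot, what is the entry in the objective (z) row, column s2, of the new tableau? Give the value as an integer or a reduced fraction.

0

Pivot element is row 1, column x4: 1.
Normalize row 1: new (row 1, s2) = 0/1 = 0.
z-row ← z-row − (-5)·(new row 1): 0 − (-5)·0 = 0.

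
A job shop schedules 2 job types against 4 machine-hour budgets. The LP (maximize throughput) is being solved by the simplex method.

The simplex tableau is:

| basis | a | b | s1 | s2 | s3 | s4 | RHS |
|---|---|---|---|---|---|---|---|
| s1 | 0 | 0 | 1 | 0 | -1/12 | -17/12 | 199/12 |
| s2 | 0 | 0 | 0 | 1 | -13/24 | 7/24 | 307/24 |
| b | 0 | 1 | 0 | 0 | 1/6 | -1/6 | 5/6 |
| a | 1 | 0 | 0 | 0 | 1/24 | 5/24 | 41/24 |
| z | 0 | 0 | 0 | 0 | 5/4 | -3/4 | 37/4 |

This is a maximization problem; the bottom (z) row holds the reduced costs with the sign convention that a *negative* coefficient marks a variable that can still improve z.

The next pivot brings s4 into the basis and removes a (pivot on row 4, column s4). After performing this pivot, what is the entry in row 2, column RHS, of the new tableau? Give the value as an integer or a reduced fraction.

Pivot element is row 4, column s4: 5/24.
Normalize row 4: new (row 4, RHS) = (41/24)/(5/24) = 41/5.
row 2 ← row 2 − (7/24)·(new row 4): 307/24 − (7/24)·(41/5) = 52/5.

52/5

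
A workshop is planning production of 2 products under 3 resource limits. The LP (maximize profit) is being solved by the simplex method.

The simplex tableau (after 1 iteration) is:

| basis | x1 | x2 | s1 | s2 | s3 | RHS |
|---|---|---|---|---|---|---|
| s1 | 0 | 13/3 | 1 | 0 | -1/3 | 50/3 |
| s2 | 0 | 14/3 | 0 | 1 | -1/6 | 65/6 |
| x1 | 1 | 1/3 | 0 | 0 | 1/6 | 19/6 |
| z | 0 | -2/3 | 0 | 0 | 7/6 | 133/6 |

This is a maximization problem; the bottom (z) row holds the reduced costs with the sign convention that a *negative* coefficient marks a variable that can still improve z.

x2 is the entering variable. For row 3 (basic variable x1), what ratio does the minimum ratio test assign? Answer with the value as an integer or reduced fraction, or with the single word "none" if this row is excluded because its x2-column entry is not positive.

Ratio = RHS / (x2 entry) = (19/6) / (1/3) = 19/2.

19/2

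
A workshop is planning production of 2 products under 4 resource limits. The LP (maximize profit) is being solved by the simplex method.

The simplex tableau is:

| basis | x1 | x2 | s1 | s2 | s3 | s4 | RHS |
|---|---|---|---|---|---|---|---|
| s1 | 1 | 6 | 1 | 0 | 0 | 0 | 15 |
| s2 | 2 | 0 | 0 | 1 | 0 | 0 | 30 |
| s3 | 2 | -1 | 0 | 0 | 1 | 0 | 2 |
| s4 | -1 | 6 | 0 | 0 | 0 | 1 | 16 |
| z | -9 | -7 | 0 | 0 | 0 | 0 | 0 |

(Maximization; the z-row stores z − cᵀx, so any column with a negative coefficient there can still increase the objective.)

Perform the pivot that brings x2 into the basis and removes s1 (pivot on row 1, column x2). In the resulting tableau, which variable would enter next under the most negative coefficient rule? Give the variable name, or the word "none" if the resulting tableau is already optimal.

Pivot element 6. New z-row = old z-row − (-7)·(row 1/6).
Updated z-row coefficients: x1: -47/6, x2: 0, s1: 7/6, s2: 0, s3: 0, s4: 0.
The most negative is -47/6 in column x1, so x1 would enter next.

x1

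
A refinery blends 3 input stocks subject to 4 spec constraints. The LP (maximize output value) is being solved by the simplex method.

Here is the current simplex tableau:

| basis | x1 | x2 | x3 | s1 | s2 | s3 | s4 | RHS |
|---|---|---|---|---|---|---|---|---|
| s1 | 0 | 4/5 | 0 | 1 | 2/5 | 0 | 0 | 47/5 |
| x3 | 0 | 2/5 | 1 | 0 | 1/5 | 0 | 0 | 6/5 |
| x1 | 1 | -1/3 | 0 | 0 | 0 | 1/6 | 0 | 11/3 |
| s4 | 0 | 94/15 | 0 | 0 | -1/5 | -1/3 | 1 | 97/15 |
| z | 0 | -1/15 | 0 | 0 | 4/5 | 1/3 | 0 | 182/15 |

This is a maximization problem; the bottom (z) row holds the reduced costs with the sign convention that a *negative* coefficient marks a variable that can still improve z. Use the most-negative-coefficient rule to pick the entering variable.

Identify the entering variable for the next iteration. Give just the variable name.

Objective-row coefficients: x1: 0, x2: -1/15, x3: 0, s1: 0, s2: 4/5, s3: 1/3, s4: 0.
The most negative is -1/15 in column x2, so x2 enters.

x2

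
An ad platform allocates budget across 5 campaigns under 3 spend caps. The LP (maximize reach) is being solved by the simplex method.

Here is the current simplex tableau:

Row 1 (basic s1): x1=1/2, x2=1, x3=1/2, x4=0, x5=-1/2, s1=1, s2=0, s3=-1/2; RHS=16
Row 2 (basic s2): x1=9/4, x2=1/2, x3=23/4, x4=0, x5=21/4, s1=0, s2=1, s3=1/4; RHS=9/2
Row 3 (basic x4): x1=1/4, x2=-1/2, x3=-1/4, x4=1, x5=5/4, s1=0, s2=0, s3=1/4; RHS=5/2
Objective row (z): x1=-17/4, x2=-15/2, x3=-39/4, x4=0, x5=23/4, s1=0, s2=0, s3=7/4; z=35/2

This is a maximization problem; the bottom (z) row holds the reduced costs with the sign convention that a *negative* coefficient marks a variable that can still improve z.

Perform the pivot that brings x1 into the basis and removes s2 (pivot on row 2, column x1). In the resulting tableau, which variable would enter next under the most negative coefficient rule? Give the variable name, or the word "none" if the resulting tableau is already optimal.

x2

Pivot element 9/4. New z-row = old z-row − (-17/4)·(row 2/(9/4)).
Updated z-row coefficients: x1: 0, x2: -59/9, x3: 10/9, x4: 0, x5: 47/3, s1: 0, s2: 17/9, s3: 20/9.
The most negative is -59/9 in column x2, so x2 would enter next.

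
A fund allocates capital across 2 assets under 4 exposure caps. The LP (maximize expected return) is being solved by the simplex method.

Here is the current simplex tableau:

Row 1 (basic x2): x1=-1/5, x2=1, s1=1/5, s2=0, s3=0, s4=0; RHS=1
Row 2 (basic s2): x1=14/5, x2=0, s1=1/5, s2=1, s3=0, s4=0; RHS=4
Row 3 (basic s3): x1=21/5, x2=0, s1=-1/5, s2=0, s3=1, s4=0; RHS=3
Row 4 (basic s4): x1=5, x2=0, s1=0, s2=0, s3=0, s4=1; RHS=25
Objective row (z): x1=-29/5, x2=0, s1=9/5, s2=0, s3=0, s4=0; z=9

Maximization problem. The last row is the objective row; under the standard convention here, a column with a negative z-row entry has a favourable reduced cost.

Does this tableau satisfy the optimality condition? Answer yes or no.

no

Column x1 has objective-row coefficient -29/5, which is negative; an improving pivot exists, so not yet optimal.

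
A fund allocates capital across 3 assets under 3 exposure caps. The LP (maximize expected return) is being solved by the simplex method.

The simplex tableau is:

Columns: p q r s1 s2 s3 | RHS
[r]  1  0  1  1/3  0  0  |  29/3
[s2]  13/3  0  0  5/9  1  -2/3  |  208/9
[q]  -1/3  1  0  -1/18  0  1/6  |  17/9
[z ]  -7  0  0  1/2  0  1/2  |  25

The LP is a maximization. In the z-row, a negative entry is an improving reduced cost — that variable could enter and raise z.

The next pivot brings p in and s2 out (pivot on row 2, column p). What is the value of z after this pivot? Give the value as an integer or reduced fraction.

187/3

Minimum ratio for p: (208/9)/(13/3) = 16/3.
z changes by −(z-row coeff of p)·ratio = −(-7)·(16/3) = 112/3.
New z = 25 + (112/3) = 187/3.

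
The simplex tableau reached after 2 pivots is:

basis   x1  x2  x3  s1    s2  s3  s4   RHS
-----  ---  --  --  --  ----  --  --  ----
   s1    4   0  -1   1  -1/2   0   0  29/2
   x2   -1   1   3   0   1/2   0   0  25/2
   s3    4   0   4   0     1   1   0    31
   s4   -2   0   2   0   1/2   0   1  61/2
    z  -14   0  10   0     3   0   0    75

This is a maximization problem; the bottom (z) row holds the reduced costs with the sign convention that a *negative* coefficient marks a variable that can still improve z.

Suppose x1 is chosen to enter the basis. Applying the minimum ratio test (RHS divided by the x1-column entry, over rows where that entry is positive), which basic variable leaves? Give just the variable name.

s1

Ratios: row 1 (s1): (29/2)/4 = 29/8; row 2 (x2): entry -1 ≤ 0, skip; row 3 (s3): 31/4 = 31/4; row 4 (s4): entry -2 ≤ 0, skip.
Minimum ratio 29/8 is in the s1 row, so s1 leaves.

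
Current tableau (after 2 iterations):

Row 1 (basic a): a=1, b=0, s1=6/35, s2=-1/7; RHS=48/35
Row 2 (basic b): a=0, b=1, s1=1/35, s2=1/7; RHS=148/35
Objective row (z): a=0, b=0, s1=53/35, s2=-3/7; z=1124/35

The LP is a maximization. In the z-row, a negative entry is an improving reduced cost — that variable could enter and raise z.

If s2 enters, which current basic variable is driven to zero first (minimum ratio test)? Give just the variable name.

Ratios: row 1 (a): entry -1/7 ≤ 0, skip; row 2 (b): (148/35)/(1/7) = 148/5.
Minimum ratio 148/5 is in the b row, so b leaves.

b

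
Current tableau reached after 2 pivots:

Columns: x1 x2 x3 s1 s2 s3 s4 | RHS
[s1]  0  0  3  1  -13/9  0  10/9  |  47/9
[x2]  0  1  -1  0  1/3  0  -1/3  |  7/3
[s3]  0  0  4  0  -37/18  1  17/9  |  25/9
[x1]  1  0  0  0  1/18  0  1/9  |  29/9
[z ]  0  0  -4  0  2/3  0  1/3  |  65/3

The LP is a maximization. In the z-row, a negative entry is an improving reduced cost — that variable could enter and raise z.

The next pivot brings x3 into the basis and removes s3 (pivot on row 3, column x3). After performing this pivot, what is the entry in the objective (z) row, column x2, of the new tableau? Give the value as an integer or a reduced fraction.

0

Pivot element is row 3, column x3: 4.
Normalize row 3: new (row 3, x2) = 0/4 = 0.
z-row ← z-row − (-4)·(new row 3): 0 − (-4)·0 = 0.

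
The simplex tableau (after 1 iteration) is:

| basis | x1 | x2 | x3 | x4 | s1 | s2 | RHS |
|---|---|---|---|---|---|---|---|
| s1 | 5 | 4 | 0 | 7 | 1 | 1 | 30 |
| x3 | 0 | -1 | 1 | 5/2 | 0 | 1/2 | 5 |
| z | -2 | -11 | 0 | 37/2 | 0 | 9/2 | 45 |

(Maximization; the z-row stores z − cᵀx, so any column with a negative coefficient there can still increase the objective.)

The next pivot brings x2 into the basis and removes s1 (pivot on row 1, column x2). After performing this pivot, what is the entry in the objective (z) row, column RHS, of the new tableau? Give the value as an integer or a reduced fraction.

255/2

Pivot element is row 1, column x2: 4.
Normalize row 1: new (row 1, RHS) = 30/4 = 15/2.
z-row ← z-row − (-11)·(new row 1): 45 − (-11)·(15/2) = 255/2.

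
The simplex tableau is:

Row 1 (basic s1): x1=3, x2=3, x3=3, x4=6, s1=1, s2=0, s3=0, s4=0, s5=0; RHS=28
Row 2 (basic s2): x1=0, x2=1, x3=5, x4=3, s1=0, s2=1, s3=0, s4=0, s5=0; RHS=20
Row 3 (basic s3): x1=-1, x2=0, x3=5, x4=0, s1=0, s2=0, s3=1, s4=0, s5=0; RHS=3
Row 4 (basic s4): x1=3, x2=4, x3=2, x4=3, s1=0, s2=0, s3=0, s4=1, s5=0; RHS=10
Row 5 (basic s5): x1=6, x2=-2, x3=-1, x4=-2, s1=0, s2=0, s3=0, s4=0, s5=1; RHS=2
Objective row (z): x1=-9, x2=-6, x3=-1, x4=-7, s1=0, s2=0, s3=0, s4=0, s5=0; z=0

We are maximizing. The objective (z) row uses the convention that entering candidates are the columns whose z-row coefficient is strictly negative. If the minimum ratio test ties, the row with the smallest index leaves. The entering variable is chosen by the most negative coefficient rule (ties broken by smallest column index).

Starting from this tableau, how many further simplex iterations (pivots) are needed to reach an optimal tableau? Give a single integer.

pivot: x1 in, s5 out → z = 3
pivot: x4 in, s4 out → z = 51/2
No improving column remains; optimal.

2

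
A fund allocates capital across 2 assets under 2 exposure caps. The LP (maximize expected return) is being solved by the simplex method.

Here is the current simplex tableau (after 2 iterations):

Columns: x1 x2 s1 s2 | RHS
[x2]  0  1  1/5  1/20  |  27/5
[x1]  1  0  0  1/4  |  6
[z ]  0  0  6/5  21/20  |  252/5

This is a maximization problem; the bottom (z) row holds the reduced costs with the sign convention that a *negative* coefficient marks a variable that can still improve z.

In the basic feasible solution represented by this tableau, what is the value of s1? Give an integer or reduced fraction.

s1 is nonbasic (not in the basis column), so its value in the current BFS is 0.

0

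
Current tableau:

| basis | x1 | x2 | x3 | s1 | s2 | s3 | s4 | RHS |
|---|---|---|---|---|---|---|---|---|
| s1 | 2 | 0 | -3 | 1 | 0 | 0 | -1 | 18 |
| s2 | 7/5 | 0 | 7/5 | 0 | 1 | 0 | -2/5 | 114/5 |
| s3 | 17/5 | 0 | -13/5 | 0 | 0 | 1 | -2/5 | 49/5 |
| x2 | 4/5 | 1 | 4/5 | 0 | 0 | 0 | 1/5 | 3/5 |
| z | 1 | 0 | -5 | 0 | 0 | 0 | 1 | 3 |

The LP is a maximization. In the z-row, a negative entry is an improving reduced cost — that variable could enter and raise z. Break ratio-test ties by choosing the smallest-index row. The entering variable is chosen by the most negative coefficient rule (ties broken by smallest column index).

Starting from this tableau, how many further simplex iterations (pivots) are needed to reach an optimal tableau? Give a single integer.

1

pivot: x3 in, x2 out → z = 27/4
No improving column remains; optimal.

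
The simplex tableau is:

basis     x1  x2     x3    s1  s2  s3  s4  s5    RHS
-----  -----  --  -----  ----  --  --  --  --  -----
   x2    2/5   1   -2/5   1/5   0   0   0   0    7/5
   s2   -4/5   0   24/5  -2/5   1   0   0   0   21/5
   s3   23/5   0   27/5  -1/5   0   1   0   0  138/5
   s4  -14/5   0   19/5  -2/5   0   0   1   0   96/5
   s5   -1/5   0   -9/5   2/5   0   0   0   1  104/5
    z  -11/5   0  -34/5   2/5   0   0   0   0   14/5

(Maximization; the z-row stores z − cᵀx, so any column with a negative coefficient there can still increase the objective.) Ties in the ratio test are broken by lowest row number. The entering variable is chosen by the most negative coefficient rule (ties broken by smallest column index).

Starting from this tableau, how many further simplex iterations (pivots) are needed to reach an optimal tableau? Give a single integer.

3

pivot: x3 in, s2 out → z = 35/4
pivot: x1 in, s3 out → z = 995/44
pivot: s1 in, x2 out → z = 453/20
No improving column remains; optimal.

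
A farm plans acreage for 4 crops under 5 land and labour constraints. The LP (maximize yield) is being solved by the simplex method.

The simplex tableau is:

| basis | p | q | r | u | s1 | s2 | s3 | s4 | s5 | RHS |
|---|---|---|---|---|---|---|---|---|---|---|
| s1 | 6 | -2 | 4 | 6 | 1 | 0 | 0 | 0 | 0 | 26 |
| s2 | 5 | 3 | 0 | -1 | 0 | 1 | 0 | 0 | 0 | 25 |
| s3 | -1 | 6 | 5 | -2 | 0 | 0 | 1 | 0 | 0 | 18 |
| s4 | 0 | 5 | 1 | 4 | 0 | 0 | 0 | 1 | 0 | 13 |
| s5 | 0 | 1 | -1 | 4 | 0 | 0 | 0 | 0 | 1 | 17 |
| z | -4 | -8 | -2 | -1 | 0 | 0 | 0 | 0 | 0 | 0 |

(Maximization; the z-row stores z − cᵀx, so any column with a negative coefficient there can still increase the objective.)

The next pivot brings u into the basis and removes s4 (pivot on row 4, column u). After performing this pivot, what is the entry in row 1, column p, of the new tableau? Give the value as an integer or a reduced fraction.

Pivot element is row 4, column u: 4.
Normalize row 4: new (row 4, p) = 0/4 = 0.
row 1 ← row 1 − 6·(new row 4): 6 − 6·0 = 6.

6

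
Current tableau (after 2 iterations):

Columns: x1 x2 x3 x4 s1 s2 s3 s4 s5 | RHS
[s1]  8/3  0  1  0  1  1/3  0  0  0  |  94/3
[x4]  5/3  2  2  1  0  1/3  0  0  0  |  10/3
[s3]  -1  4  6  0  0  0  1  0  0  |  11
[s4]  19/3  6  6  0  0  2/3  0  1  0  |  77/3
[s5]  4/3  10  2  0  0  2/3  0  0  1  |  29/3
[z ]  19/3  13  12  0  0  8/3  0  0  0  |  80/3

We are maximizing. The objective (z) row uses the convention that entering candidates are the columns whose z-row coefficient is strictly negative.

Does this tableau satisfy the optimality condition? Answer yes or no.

yes

No objective-row coefficient is strictly negative, so no entering variable exists; the tableau is optimal.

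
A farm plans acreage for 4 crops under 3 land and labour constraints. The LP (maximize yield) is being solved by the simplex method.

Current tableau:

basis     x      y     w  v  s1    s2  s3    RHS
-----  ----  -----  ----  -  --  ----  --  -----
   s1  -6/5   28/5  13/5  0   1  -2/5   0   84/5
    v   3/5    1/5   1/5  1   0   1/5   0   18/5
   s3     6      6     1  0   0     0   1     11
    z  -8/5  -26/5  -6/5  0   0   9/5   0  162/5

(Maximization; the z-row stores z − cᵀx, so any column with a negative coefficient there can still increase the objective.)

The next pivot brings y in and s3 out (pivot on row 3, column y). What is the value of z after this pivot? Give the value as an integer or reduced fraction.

Minimum ratio for y: 11/6 = 11/6.
z changes by −(z-row coeff of y)·ratio = −(-26/5)·(11/6) = 143/15.
New z = 162/5 + (143/15) = 629/15.

629/15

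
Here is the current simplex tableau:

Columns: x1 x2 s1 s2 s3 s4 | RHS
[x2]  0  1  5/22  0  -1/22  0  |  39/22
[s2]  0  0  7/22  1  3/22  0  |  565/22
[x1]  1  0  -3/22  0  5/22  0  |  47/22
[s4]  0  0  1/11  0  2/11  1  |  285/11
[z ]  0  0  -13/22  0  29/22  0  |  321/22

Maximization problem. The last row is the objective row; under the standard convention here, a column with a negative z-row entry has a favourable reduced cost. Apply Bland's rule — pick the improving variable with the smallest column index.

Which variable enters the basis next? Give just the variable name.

s1

Objective-row coefficients: x1: 0, x2: 0, s1: -13/22, s2: 0, s3: 29/22, s4: 0.
Improving columns: s1. Bland's rule picks the smallest column index → s1.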